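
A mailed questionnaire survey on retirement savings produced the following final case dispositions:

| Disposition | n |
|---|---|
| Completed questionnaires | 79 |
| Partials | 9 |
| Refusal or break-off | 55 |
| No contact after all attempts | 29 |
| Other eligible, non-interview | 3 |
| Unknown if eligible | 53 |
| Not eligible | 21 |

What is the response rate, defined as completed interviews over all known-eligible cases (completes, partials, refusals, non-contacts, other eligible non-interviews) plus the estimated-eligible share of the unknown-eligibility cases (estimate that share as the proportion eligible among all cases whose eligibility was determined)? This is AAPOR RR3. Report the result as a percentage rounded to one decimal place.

Top → 79
Eligible (known) → 79 + 9 + 55 + 29 + 3 = 175
e = 175 / (175 + 21) = 175 / 196 = 0.8929
e × U → 0.8929 × 53 = 47.32
Denominator → 175 + 47.32 = 222.32
RR3 = 79 / 222.32 = 0.3553

35.5%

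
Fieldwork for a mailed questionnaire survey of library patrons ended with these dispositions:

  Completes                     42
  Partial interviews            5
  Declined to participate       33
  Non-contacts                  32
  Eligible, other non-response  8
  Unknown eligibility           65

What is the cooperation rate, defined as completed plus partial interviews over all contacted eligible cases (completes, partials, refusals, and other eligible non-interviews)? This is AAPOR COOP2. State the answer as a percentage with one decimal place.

Numerator = 42 + 5 = 47
Denominator = 42 + 5 + 33 + 8 = 88
COOP2 = 47 / 88 = 0.5341

53.4%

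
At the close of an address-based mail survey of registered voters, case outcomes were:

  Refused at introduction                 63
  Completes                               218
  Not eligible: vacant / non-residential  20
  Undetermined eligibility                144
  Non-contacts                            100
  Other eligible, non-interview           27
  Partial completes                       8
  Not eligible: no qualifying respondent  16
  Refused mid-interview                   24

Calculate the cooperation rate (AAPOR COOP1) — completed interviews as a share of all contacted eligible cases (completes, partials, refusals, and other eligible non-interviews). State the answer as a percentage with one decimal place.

64.1%

Refusal or break-off = 63 + 24 = 87
Out of scope = 16 + 20 = 36
Numerator → 218
Denom → 218 + 8 + 87 + 27 = 340
COOP1 = 218 / 340 = 0.6412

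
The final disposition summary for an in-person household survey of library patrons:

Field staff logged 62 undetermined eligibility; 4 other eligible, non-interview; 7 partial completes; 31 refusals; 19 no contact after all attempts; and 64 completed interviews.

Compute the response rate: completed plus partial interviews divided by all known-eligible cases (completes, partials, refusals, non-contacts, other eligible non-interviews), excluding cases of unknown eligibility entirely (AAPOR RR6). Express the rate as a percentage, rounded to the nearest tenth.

56.8%

Num → 64 + 7 = 71
Base → 64 + 7 + 31 + 19 + 4 = 125
RR6 = 71 / 125 = 0.5680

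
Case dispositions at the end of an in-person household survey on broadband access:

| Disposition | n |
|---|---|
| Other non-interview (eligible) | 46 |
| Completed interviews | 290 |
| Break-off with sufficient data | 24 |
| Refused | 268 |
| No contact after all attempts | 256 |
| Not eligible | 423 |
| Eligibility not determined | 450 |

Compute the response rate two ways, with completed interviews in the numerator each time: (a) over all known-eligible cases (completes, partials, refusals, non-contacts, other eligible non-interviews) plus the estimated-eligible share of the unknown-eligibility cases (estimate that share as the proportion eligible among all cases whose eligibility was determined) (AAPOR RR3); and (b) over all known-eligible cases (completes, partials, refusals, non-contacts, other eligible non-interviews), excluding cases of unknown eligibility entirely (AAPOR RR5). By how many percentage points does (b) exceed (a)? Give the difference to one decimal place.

8.4

Top = 290
Known eligible = 290 + 24 + 268 + 256 + 46 = 884
e = 884 / (884 + 423) = 884 / 1307 = 0.6764
Estimated eligible among unknowns = 0.6764 × 450 = 304.38
Denominator = 884 + 304.38 = 1188.38
RR3 = 290 / 1188.38 = 0.2440
Denominator = 290 + 24 + 268 + 256 + 46 = 884
RR5 = 290 / 884 = 0.3281
Difference = 32.81 − 24.40 = 8.41 percentage points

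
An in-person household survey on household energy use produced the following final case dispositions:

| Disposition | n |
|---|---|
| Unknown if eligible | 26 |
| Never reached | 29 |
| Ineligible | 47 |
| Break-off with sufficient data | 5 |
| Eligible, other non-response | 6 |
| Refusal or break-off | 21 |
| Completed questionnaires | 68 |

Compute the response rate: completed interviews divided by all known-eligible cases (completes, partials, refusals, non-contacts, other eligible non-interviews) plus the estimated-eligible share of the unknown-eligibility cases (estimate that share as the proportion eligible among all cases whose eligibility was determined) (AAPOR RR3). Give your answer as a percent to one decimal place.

Num = 68
Eligible (known) = 68 + 5 + 21 + 29 + 6 = 129
e = 129 / (129 + 47) = 129 / 176 = 0.7330
Eligible share of unknowns = 0.7330 × 26 = 19.06
Base = 129 + 19.06 = 148.06
RR3 = 68 / 148.06 = 0.4593

45.9%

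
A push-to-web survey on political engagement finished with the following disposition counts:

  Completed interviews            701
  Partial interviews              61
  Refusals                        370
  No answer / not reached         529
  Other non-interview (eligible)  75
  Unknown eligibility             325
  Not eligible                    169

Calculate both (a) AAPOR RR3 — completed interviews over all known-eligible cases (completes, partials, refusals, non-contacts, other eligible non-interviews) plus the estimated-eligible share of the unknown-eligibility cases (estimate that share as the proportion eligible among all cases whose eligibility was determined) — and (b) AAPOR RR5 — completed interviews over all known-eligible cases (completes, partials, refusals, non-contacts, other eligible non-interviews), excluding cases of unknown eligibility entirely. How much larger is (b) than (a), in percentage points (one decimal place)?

5.9

Numerator → 701
Eligible (known) → 701 + 61 + 370 + 529 + 75 = 1736
e = 1736 / (1736 + 169) = 1736 / 1905 = 0.9113
e × U → 0.9113 × 325 = 296.17
Denom → 1736 + 296.17 = 2032.17
RR3 = 701 / 2032.17 = 0.3450
Denom → 701 + 61 + 370 + 529 + 75 = 1736
RR5 = 701 / 1736 = 0.4038
Difference = 40.38 − 34.50 = 5.88 percentage points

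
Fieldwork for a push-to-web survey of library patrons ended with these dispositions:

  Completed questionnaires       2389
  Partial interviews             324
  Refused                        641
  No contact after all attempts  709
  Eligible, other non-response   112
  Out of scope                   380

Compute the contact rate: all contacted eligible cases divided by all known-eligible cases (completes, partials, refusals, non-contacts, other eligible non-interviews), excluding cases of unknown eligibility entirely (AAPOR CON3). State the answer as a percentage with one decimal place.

Numerator = 2389 + 324 + 641 + 112 = 3466
Denominator = 2389 + 324 + 641 + 709 + 112 = 4175
CON3 = 3466 / 4175 = 0.8302

83.0%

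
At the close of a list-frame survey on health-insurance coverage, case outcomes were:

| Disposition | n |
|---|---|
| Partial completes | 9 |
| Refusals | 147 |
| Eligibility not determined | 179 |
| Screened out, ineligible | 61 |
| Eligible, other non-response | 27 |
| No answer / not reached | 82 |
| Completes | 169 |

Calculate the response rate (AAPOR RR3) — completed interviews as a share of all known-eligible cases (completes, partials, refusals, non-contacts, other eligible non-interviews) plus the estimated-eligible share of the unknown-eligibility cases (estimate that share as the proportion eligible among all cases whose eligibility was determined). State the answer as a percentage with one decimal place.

Numerator: 169
Eligible (known): 169 + 9 + 147 + 82 + 27 = 434
e = 434 / (434 + 61) = 434 / 495 = 0.8768
Estimated eligible among unknowns: 0.8768 × 179 = 156.95
Denominator: 434 + 156.95 = 590.95
RR3 = 169 / 590.95 = 0.2860

28.6%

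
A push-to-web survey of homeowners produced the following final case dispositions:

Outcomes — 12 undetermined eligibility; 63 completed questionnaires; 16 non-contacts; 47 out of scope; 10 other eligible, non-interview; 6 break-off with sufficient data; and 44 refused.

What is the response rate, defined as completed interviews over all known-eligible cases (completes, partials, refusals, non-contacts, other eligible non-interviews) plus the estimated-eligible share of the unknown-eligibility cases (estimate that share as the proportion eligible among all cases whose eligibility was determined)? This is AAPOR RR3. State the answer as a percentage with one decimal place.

42.6%

Top = 63
Determined eligible = 63 + 6 + 44 + 16 + 10 = 139
e = 139 / (139 + 47) = 139 / 186 = 0.7473
Estimated eligible among unknowns = 0.7473 × 12 = 8.97
Denominator = 139 + 8.97 = 147.97
RR3 = 63 / 147.97 = 0.4258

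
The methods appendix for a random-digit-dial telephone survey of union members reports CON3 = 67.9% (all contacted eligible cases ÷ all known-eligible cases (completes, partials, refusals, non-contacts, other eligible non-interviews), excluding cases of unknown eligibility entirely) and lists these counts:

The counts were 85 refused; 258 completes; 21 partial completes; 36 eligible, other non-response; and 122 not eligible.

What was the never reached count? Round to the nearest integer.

Num → 258 + 21 + 85 + 36 = 400
CON3 = 400 / D = 0.679
D = 400 / 0.679 = 589.1
Other denominator terms total 400
never reached = 589.1 − 400 ≈ 189

189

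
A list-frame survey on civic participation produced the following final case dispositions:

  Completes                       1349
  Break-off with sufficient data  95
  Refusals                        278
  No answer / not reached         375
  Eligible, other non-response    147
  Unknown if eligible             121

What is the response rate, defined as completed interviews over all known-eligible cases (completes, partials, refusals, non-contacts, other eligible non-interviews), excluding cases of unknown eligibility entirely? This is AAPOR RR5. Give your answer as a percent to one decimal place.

Numerator → 1349
Denominator → 1349 + 95 + 278 + 375 + 147 = 2244
RR5 = 1349 / 2244 = 0.6012

60.1%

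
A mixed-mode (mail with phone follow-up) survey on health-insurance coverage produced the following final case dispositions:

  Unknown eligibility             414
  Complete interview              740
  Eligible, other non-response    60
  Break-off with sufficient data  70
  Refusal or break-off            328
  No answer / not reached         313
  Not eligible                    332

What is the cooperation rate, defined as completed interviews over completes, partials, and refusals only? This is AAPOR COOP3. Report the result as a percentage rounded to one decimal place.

Top: 740
Denominator: 740 + 70 + 328 = 1138
COOP3 = 740 / 1138 = 0.6503

65.0%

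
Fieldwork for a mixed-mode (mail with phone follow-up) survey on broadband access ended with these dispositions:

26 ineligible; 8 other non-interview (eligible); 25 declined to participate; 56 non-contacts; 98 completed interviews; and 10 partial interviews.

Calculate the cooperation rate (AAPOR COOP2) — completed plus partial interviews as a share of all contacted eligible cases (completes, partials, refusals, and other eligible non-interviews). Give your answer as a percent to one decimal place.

Num = 98 + 10 = 108
Base = 98 + 10 + 25 + 8 = 141
COOP2 = 108 / 141 = 0.7660

76.6%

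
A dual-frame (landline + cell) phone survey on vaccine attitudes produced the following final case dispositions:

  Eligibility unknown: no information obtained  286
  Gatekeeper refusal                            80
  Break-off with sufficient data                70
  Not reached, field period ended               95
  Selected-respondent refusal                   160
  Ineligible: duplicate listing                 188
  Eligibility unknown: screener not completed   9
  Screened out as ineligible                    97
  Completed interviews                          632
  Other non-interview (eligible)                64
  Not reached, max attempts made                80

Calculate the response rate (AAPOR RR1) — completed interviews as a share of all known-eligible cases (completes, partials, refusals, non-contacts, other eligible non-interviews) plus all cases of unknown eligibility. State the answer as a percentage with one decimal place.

Refusal or break-off = 80 + 160 = 240
No contact after all attempts = 95 + 80 = 175
Undetermined eligibility = 9 + 286 = 295
Screened out, ineligible = 97 + 188 = 285
Num → 632
Denom → 632 + 70 + 240 + 175 + 64 + 295 = 1476
RR1 = 632 / 1476 = 0.4282

42.8%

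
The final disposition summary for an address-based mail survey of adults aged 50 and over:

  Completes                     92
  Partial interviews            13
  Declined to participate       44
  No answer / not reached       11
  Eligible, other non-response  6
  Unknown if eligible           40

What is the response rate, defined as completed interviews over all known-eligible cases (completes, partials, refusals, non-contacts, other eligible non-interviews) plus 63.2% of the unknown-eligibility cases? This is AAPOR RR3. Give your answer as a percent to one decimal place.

Top → 92
Determined eligible → 92 + 13 + 44 + 11 + 6 = 166
e × U → 0.6320 × 40 = 25.28
Denominator → 166 + 25.28 = 191.28
RR3 = 92 / 191.28 = 0.4810

48.1%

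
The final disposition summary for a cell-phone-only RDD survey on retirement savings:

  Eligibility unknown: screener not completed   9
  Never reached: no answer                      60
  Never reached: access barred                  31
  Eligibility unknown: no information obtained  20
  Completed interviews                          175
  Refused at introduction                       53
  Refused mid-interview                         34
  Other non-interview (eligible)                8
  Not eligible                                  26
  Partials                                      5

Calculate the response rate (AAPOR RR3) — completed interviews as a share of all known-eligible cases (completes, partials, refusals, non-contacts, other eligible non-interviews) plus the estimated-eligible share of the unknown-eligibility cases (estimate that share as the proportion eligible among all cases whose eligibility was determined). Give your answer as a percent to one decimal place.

Refused = 53 + 34 = 87
No contact after all attempts = 60 + 31 = 91
Eligibility not determined = 9 + 20 = 29
Numerator: 175
Eligible (known): 175 + 5 + 87 + 91 + 8 = 366
e = 366 / (366 + 26) = 366 / 392 = 0.9337
Estimated eligible among unknowns: 0.9337 × 29 = 27.08
Base: 366 + 27.08 = 393.08
RR3 = 175 / 393.08 = 0.4452

44.5%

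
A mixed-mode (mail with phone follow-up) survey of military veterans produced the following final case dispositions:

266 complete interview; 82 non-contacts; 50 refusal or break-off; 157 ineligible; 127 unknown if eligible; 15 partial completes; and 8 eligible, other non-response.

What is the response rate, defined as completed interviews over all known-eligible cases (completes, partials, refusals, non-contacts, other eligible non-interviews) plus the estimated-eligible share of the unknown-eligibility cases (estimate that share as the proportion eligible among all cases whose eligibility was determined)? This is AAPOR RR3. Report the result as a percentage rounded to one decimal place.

51.8%

Num: 266
Determined eligible: 266 + 15 + 50 + 82 + 8 = 421
e = 421 / (421 + 157) = 421 / 578 = 0.7284
Estimated eligible among unknowns: 0.7284 × 127 = 92.51
Denom: 421 + 92.51 = 513.51
RR3 = 266 / 513.51 = 0.5180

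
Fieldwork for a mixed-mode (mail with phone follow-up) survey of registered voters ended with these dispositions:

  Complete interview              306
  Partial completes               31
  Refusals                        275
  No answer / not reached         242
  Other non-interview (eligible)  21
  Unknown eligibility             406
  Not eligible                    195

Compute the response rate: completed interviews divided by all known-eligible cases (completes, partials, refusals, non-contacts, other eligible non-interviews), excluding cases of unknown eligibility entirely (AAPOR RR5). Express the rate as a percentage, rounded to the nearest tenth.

Num = 306
Denominator = 306 + 31 + 275 + 242 + 21 = 875
RR5 = 306 / 875 = 0.3497

35.0%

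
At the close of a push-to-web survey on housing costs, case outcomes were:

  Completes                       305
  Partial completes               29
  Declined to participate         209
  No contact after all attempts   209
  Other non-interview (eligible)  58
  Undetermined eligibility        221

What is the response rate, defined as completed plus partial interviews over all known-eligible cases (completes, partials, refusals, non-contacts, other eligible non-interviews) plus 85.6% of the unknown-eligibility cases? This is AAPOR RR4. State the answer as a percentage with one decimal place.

Top: 305 + 29 = 334
Known eligible: 305 + 29 + 209 + 209 + 58 = 810
e × U: 0.8560 × 221 = 189.18
Denom: 810 + 189.18 = 999.18
RR4 = 334 / 999.18 = 0.3343

33.4%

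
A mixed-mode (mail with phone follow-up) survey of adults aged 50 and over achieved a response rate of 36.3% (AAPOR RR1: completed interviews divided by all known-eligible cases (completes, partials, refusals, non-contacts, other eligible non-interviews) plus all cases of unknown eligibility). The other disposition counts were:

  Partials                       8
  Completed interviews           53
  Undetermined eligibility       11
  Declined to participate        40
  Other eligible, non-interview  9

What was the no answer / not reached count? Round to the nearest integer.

25

RR1 = 53 / D = 0.363
D = 53 / 0.363 = 146.0
Other denominator terms total 121
no answer / not reached = 146.0 − 121 ≈ 25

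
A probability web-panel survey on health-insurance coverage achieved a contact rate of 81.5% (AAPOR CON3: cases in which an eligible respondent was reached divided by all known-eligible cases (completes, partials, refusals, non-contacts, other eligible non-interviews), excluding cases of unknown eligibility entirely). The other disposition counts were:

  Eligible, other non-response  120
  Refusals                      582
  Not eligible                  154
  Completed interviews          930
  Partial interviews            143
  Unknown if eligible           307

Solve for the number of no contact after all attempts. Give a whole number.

Top = 930 + 143 + 582 + 120 = 1775
CON3 = 1775 / D = 0.815
D = 1775 / 0.815 = 2177.9
Rest of base = 1775
no contact after all attempts = 2177.9 − 1775 ≈ 403

403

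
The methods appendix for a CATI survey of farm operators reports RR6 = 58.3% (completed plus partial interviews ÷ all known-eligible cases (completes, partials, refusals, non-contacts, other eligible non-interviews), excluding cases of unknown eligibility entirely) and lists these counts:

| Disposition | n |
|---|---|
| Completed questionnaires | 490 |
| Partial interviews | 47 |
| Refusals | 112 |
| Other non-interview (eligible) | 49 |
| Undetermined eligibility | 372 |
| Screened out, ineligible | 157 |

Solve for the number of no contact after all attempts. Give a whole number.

223

Num → 490 + 47 = 537
RR6 = 537 / D = 0.583
D = 537 / 0.583 = 921.1
Other denominator terms total 698
no contact after all attempts = 921.1 − 698 ≈ 223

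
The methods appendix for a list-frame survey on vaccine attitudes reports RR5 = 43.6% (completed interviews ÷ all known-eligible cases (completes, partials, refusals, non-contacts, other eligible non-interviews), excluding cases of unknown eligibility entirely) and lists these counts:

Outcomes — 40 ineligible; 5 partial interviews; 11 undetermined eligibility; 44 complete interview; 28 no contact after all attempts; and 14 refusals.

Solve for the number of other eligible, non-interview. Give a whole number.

10

RR5 = 44 / D = 0.436
D = 44 / 0.436 = 100.9
Rest of base = 91
other eligible, non-interview = 100.9 − 91 ≈ 10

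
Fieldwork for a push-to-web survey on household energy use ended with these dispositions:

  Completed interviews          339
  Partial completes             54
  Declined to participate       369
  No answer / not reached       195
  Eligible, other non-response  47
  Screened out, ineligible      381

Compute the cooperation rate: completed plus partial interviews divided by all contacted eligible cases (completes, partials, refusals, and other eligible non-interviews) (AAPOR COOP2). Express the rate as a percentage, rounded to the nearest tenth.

48.6%

Num = 339 + 54 = 393
Base = 339 + 54 + 369 + 47 = 809
COOP2 = 393 / 809 = 0.4858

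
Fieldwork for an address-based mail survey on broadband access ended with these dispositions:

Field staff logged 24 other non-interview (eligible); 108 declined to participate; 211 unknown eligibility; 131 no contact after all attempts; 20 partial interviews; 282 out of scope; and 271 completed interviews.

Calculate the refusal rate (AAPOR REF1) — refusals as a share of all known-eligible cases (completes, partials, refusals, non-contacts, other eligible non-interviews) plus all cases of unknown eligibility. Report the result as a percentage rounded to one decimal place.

Num → 108
Denominator → 271 + 20 + 108 + 131 + 24 + 211 = 765
REF1 = 108 / 765 = 0.1412

14.1%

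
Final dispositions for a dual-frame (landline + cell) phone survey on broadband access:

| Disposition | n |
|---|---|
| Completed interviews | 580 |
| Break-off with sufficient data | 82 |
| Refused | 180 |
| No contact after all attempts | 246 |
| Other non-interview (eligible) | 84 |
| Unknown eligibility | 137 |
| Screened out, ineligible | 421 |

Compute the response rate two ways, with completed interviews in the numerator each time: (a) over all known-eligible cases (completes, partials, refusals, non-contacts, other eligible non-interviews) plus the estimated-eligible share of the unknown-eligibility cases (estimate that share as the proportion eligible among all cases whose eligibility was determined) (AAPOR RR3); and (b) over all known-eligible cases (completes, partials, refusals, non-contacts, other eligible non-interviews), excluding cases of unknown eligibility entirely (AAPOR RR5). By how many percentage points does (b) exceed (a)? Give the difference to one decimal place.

3.9

Top = 580
Known eligible = 580 + 82 + 180 + 246 + 84 = 1172
e = 1172 / (1172 + 421) = 1172 / 1593 = 0.7357
Estimated eligible among unknowns = 0.7357 × 137 = 100.79
Denom = 1172 + 100.79 = 1272.79
RR3 = 580 / 1272.79 = 0.4557
Denom = 580 + 82 + 180 + 246 + 84 = 1172
RR5 = 580 / 1172 = 0.4949
Difference = 49.49 − 45.57 = 3.92 percentage points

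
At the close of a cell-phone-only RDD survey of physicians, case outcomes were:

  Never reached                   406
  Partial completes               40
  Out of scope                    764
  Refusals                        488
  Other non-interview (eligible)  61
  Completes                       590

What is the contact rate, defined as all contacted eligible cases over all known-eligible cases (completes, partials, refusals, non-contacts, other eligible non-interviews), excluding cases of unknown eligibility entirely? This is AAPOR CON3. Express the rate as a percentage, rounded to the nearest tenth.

Top → 590 + 40 + 488 + 61 = 1179
Denom → 590 + 40 + 488 + 406 + 61 = 1585
CON3 = 1179 / 1585 = 0.7438

74.4%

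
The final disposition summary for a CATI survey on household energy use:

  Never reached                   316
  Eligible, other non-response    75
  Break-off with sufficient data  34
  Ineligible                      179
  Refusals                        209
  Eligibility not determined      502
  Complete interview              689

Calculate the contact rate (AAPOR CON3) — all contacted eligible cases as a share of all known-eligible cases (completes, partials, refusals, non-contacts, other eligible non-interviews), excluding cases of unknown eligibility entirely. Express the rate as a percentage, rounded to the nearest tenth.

Numerator → 689 + 34 + 209 + 75 = 1007
Base → 689 + 34 + 209 + 316 + 75 = 1323
CON3 = 1007 / 1323 = 0.7611

76.1%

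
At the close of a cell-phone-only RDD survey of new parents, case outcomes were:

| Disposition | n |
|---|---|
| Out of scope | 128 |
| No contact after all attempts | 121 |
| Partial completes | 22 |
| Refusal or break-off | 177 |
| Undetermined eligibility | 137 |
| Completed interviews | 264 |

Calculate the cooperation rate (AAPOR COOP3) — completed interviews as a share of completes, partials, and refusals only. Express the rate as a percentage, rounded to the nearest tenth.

Numerator → 264
Denom → 264 + 22 + 177 = 463
COOP3 = 264 / 463 = 0.5702

57.0%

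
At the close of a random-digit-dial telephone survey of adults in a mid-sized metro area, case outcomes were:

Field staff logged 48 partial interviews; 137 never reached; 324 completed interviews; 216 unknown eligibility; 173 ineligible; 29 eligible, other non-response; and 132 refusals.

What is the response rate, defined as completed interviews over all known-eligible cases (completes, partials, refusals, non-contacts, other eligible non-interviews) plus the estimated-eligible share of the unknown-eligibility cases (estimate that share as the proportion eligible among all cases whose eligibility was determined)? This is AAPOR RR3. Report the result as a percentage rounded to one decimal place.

Numerator: 324
Determined eligible: 324 + 48 + 132 + 137 + 29 = 670
e = 670 / (670 + 173) = 670 / 843 = 0.7948
Estimated eligible among unknowns: 0.7948 × 216 = 171.68
Denom: 670 + 171.68 = 841.68
RR3 = 324 / 841.68 = 0.3849

38.5%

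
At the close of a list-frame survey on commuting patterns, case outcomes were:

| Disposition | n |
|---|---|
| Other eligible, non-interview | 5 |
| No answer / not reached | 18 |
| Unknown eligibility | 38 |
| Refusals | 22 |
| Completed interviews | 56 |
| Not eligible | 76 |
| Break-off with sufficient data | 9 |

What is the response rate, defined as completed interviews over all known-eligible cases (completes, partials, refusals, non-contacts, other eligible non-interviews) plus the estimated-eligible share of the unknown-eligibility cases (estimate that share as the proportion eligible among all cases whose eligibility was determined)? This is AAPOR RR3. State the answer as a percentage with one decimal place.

42.3%

Num → 56
Determined eligible → 56 + 9 + 22 + 18 + 5 = 110
e = 110 / (110 + 76) = 110 / 186 = 0.5914
Eligible share of unknowns → 0.5914 × 38 = 22.47
Base → 110 + 22.47 = 132.47
RR3 = 56 / 132.47 = 0.4227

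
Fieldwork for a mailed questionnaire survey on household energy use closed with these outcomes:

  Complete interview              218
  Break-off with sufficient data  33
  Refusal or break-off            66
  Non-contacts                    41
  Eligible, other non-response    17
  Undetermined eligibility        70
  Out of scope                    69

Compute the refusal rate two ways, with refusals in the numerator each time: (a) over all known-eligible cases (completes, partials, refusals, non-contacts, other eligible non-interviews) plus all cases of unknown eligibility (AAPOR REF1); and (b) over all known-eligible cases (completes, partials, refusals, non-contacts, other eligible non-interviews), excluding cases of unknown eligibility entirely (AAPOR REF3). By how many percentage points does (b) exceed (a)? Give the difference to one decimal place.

2.8

Top = 66
Denominator = 218 + 33 + 66 + 41 + 17 + 70 = 445
REF1 = 66 / 445 = 0.1483
Denominator = 218 + 33 + 66 + 41 + 17 = 375
REF3 = 66 / 375 = 0.1760
Difference = 17.60 − 14.83 = 2.77 percentage points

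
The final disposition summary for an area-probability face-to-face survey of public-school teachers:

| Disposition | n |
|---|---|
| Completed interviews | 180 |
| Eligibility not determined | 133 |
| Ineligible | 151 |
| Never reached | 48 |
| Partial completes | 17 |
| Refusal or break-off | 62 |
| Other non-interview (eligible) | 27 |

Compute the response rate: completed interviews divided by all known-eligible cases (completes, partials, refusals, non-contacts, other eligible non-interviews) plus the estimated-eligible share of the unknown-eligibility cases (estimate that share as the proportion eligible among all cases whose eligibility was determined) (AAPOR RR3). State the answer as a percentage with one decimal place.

42.3%

Top → 180
Determined eligible → 180 + 17 + 62 + 48 + 27 = 334
e = 334 / (334 + 151) = 334 / 485 = 0.6887
e × U → 0.6887 × 133 = 91.60
Denom → 334 + 91.60 = 425.60
RR3 = 180 / 425.60 = 0.4229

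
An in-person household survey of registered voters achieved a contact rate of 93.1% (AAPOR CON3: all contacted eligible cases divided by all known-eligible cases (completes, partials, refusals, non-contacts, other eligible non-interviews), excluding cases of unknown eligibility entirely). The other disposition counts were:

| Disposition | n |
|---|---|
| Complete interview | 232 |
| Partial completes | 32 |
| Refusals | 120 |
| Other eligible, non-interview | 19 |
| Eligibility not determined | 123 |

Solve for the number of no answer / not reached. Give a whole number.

Num = 232 + 32 + 120 + 19 = 403
CON3 = 403 / D = 0.931
D = 403 / 0.931 = 432.9
Other denominator terms total 403
no answer / not reached = 432.9 − 403 ≈ 30

30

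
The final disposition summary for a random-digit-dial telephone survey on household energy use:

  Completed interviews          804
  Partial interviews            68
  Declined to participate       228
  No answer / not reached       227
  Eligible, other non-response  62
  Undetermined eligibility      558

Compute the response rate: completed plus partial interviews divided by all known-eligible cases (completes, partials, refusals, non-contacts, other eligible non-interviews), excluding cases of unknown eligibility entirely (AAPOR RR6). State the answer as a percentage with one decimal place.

62.8%

Top = 804 + 68 = 872
Base = 804 + 68 + 228 + 227 + 62 = 1389
RR6 = 872 / 1389 = 0.6278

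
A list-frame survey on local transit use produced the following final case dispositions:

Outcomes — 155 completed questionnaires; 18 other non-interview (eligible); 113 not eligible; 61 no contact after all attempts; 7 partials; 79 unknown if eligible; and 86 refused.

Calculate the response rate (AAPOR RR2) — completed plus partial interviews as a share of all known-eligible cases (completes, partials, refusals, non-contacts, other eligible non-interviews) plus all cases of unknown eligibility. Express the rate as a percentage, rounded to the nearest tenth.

39.9%

Top: 155 + 7 = 162
Base: 155 + 7 + 86 + 61 + 18 + 79 = 406
RR2 = 162 / 406 = 0.3990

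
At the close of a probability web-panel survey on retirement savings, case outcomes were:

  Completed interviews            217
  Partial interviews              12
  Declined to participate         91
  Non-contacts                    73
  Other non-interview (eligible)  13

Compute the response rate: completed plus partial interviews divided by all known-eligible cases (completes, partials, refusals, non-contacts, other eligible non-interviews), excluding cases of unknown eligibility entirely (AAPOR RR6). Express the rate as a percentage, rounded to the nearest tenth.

56.4%

Num: 217 + 12 = 229
Base: 217 + 12 + 91 + 73 + 13 = 406
RR6 = 229 / 406 = 0.5640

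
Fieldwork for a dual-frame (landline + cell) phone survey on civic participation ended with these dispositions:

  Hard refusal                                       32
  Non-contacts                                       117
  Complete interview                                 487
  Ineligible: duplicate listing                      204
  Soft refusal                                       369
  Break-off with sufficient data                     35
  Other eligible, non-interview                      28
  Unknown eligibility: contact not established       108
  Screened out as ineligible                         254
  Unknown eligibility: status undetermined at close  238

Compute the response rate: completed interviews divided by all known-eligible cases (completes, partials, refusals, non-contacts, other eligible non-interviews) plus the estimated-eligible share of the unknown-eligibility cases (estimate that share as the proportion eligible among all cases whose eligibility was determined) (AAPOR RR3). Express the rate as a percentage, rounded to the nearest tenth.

37.2%

Refused = 32 + 369 = 401
Undetermined eligibility = 108 + 238 = 346
Out of scope = 254 + 204 = 458
Num: 487
Eligible (known): 487 + 35 + 401 + 117 + 28 = 1068
e = 1068 / (1068 + 458) = 1068 / 1526 = 0.6999
e × U: 0.6999 × 346 = 242.17
Denominator: 1068 + 242.17 = 1310.17
RR3 = 487 / 1310.17 = 0.3717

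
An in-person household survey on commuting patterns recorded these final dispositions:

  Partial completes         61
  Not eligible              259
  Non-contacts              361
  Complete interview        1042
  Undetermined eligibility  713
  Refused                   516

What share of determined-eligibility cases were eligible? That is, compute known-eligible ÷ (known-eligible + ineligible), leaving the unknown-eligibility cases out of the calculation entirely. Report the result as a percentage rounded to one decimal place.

88.4%

Determined eligible → 1042 + 61 + 516 + 361 = 1980
e = 1980 / (1980 + 259) = 1980 / 2239 = 0.8843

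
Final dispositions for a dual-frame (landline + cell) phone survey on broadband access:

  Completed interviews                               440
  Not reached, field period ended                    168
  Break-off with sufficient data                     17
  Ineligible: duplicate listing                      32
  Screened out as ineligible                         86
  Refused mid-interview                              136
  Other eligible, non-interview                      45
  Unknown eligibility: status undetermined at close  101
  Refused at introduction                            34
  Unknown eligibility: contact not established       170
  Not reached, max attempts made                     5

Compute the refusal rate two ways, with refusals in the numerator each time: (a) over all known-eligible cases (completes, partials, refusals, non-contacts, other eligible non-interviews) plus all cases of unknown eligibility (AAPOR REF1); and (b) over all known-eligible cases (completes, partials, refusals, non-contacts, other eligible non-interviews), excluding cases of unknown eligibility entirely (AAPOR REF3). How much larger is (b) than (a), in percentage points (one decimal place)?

4.9

Refusals = 34 + 136 = 170
No contact after all attempts = 168 + 5 = 173
Unknown eligibility = 170 + 101 = 271
Screened out, ineligible = 86 + 32 = 118
Num = 170
Denominator = 440 + 17 + 170 + 173 + 45 + 271 = 1116
REF1 = 170 / 1116 = 0.1523
Denominator = 440 + 17 + 170 + 173 + 45 = 845
REF3 = 170 / 845 = 0.2012
Difference = 20.12 − 15.23 = 4.89 percentage points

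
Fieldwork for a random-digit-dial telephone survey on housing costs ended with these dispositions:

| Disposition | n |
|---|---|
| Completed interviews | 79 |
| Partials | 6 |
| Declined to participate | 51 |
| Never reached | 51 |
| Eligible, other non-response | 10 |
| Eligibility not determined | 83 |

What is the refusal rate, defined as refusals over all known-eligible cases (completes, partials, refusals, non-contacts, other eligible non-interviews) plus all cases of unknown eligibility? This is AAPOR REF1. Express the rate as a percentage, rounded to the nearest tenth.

Num: 51
Denominator: 79 + 6 + 51 + 51 + 10 + 83 = 280
REF1 = 51 / 280 = 0.1821

18.2%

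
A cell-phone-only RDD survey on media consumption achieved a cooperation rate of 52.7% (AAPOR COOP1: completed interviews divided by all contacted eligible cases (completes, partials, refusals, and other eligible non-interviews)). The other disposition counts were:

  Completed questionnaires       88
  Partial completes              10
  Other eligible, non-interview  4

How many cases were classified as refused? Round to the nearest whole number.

65

COOP1 = 88 / D = 0.527
D = 88 / 0.527 = 167.0
Remaining denominator categories sum to 102
refused = 167.0 − 102 ≈ 65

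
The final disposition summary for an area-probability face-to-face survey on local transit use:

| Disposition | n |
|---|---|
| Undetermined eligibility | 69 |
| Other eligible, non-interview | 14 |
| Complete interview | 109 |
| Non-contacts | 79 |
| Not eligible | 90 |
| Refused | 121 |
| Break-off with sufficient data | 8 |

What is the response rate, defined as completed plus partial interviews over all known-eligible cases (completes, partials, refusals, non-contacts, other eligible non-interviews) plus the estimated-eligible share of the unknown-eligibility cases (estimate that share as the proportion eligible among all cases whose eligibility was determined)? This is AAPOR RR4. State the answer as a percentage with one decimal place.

30.4%

Numerator: 109 + 8 = 117
Eligible (known): 109 + 8 + 121 + 79 + 14 = 331
e = 331 / (331 + 90) = 331 / 421 = 0.7862
e × U: 0.7862 × 69 = 54.25
Denom: 331 + 54.25 = 385.25
RR4 = 117 / 385.25 = 0.3037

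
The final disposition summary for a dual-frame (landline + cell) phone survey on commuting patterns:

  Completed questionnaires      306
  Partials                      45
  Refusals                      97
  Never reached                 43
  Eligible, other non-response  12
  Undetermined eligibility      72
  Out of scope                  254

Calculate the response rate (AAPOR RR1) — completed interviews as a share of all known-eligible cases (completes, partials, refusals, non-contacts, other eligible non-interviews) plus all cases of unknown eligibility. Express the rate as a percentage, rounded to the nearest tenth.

Numerator: 306
Base: 306 + 45 + 97 + 43 + 12 + 72 = 575
RR1 = 306 / 575 = 0.5322

53.2%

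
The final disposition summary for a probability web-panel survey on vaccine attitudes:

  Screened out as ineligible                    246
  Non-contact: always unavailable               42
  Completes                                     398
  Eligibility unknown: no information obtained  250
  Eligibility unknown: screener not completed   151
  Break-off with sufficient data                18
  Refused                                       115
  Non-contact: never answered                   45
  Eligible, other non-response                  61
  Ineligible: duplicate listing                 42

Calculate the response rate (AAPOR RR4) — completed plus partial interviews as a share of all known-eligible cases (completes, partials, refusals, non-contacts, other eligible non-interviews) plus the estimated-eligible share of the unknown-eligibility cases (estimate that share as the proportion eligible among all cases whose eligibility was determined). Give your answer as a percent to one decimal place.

43.3%

Never reached = 45 + 42 = 87
Unknown if eligible = 151 + 250 = 401
Ineligible = 246 + 42 = 288
Numerator → 398 + 18 = 416
Eligible (known) → 398 + 18 + 115 + 87 + 61 = 679
e = 679 / (679 + 288) = 679 / 967 = 0.7022
Estimated eligible among unknowns → 0.7022 × 401 = 281.58
Base → 679 + 281.58 = 960.58
RR4 = 416 / 960.58 = 0.4331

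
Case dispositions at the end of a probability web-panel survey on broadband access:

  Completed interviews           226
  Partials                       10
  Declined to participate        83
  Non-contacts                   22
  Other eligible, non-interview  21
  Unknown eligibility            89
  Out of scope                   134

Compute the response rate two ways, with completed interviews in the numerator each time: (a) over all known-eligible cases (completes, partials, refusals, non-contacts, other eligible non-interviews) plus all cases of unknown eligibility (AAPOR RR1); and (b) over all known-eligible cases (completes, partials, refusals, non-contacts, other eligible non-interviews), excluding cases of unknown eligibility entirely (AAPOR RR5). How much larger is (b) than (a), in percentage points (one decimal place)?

12.3

Top → 226
Denominator → 226 + 10 + 83 + 22 + 21 + 89 = 451
RR1 = 226 / 451 = 0.5011
Denominator → 226 + 10 + 83 + 22 + 21 = 362
RR5 = 226 / 362 = 0.6243
Difference = 62.43 − 50.11 = 12.32 percentage points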